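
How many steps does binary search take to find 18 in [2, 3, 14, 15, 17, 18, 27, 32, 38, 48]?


Search for 18:
[0,9] mid=4 arr[4]=17
[5,9] mid=7 arr[7]=32
[5,6] mid=5 arr[5]=18
Total: 3 comparisons


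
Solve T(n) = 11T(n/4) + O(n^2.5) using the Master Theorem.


a=11, b=4, c=2.5. log_4(11)=1.730 < c=2.5. Case 3: O(n^c) = O(n^2.500)
Complexity: O(n^2.500)


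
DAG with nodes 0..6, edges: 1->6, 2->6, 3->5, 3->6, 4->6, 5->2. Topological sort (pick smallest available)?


Kahn's algorithm, process smallest node first
Order: [0, 1, 3, 4, 5, 2, 6]


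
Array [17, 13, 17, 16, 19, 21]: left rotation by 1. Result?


Left rotate by 1: [13, 17, 16, 19, 21, 17]


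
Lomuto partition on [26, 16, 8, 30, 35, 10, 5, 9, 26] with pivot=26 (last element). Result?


Elements <= 26 go left of pivot.
Result: [26, 16, 8, 10, 5, 9, 26, 30, 35], pivot at index 6


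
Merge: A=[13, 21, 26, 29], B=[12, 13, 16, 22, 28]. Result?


Compare heads, take smaller each step.
Merged: [12, 13, 13, 16, 21, 22, 26, 28, 29]


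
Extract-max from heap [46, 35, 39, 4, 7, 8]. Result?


Max = 46
Replace root with last, heapify down
Resulting heap: [39, 35, 8, 4, 7]


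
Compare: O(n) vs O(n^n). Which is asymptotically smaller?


linear grows slower than n^n
O(n) is asymptotically smaller; O(n^n) grows faster


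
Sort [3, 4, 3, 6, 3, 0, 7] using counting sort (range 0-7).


Count array: [1, 0, 0, 3, 1, 0, 1, 1]
Reconstruct: [0, 3, 3, 3, 4, 6, 7]


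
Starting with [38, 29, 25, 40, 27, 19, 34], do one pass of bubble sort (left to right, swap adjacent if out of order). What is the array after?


After one pass: [29, 25, 38, 27, 19, 34, 40]


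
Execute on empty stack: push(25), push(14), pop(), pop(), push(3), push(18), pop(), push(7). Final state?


push(25) -> [25]
push(14) -> [25, 14]
pop() returns 14 -> [25]
pop() returns 25 -> []
push(3) -> [3]
push(18) -> [3, 18]
pop() returns 18 -> [3]
push(7) -> [3, 7]
Final stack (bottom to top): [3, 7]


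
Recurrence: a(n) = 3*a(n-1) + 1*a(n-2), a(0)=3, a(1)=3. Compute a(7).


Build bottom-up:
...a(5)=426, a(6)=1407, a(7)=3*1407+1*426=4647


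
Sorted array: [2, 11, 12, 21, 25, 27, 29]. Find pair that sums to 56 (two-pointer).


Two pointers: lo=0, hi=6
Found pair: (27, 29) summing to 56


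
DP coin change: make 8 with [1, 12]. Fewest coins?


dp[0]=0; dp[i]=1+min(dp[i-c] for c in coins)
...dp[3]=3, dp[4]=4, dp[5]=5, dp[6]=6, dp[7]=7, dp[8]=8
Minimum coins for 8 = 8


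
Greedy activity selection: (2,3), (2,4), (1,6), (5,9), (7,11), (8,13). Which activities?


Greedy: pick earliest-ending, then skip overlaps.
Selected (2 activities): [(2, 3), (5, 9)]


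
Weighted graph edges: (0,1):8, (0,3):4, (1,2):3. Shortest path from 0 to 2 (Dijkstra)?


Dijkstra from 0:
Distances: {0: 0, 1: 8, 2: 11, 3: 4}
Shortest distance to 2 = 11, path = [0, 1, 2]


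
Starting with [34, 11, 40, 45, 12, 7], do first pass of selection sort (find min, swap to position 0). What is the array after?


After one pass: [7, 11, 40, 45, 12, 34]


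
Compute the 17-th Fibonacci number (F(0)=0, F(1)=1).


F(n)=F(n-1)+F(n-2)
...F(15)=610, F(16)=987, F(17)=1597


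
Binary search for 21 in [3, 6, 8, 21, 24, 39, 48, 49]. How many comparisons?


Search for 21:
[0,7] mid=3 arr[3]=21
Total: 1 comparisons


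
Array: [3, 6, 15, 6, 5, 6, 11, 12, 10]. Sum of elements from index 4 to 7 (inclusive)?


Prefix sums: [0, 3, 9, 24, 30, 35, 41, 52, 64, 74]
Sum[4..7] = prefix[8] - prefix[4] = 64 - 30 = 34


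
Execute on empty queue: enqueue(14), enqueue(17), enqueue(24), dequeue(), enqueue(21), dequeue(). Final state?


enqueue(14) -> [14]
enqueue(17) -> [14, 17]
enqueue(24) -> [14, 17, 24]
dequeue() returns 14 -> [17, 24]
enqueue(21) -> [17, 24, 21]
dequeue() returns 17 -> [24, 21]
Final queue (front to back): [24, 21]


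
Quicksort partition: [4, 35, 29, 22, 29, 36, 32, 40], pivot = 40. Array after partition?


Elements <= 40 go left of pivot.
Result: [4, 35, 29, 22, 29, 36, 32, 40], pivot at index 7


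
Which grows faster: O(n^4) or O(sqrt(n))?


sublinear grows slower than quartic
O(sqrt(n)) is asymptotically smaller; O(n^4) grows faster


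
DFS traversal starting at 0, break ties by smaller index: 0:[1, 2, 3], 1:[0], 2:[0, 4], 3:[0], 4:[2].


DFS stack-based: start with [0]
Visit order: [0, 1, 2, 4, 3]


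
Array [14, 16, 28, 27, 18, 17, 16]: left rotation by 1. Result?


Left rotate by 1: [16, 28, 27, 18, 17, 16, 14]


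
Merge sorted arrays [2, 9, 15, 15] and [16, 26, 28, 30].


Compare heads, take smaller each step.
Merged: [2, 9, 15, 15, 16, 26, 28, 30]


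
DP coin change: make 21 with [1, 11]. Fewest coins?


dp[0]=0; dp[i]=1+min(dp[i-c] for c in coins)
...dp[16]=6, dp[17]=7, dp[18]=8, dp[19]=9, dp[20]=10, dp[21]=11
Minimum coins for 21 = 11


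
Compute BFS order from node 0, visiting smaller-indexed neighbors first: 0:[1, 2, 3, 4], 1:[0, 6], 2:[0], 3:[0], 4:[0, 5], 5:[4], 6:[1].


BFS queue: start with [0]
Visit order: [0, 1, 2, 3, 4, 6, 5]


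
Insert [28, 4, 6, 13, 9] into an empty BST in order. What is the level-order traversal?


Root = 28; build tree by BST insertion.
Level-Order traversal: [28, 4, 6, 13, 9]


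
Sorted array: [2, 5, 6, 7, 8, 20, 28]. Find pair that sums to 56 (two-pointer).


Two pointers: lo=0, hi=6
No pair sums to 56


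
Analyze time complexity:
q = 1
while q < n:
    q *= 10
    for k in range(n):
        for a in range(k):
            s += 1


Per nesting level: O(log n) * O(n) * O(n) [triangular over k] = O(n^2 log n)
Complexity: O(n^2 log n)


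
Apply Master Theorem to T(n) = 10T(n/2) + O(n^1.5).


a=10, b=2, c=1.5. log_2(10)=3.322 > c=1.5. Case 1: O(n^log_b(a)) = O(n^3.322)
Complexity: O(n^3.322)


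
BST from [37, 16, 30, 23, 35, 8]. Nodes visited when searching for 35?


BST root = 37
Search for 35: compare at each node
Path: [37, 16, 30, 35]


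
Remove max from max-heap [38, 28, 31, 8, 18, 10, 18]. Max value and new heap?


Max = 38
Replace root with last, heapify down
Resulting heap: [31, 28, 18, 8, 18, 10]


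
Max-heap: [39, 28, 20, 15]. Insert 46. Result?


Append 46: [39, 28, 20, 15, 46]
Bubble up: swap idx 4(46) with idx 1(28); swap idx 1(46) with idx 0(39)
Result: [46, 39, 20, 15, 28]


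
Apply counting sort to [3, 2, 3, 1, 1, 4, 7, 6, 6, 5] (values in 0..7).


Count array: [0, 2, 1, 2, 1, 1, 2, 1]
Reconstruct: [1, 1, 2, 3, 3, 4, 5, 6, 6, 7]


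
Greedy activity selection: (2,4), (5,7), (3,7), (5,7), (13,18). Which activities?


Greedy: pick earliest-ending, then skip overlaps.
Selected (3 activities): [(2, 4), (5, 7), (13, 18)]


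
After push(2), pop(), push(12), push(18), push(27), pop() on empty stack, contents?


push(2) -> [2]
pop() returns 2 -> []
push(12) -> [12]
push(18) -> [12, 18]
push(27) -> [12, 18, 27]
pop() returns 27 -> [12, 18]
Final stack (bottom to top): [12, 18]


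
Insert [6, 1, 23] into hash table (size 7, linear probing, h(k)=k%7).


Insertions: 6->slot 6; 1->slot 1; 23->slot 2
Table: [None, 1, 23, None, None, None, 6]


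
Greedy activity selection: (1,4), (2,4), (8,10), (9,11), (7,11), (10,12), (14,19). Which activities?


Greedy: pick earliest-ending, then skip overlaps.
Selected (4 activities): [(1, 4), (8, 10), (10, 12), (14, 19)]


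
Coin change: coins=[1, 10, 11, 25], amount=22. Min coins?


dp[0]=0; dp[i]=1+min(dp[i-c] for c in coins)
...dp[17]=7, dp[18]=8, dp[19]=9, dp[20]=2, dp[21]=2, dp[22]=2
Minimum coins for 22 = 2


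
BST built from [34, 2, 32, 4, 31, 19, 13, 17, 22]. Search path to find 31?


BST root = 34
Search for 31: compare at each node
Path: [34, 2, 32, 4, 31]


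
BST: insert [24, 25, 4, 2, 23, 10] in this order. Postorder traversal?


Root = 24; build tree by BST insertion.
Postorder traversal: [2, 10, 23, 4, 25, 24]


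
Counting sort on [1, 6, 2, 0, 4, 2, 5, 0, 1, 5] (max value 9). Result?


Count array: [2, 2, 2, 0, 1, 2, 1, 0, 0, 0]
Reconstruct: [0, 0, 1, 1, 2, 2, 4, 5, 5, 6]


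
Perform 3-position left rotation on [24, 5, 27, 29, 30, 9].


Left rotate by 3: [29, 30, 9, 24, 5, 27]


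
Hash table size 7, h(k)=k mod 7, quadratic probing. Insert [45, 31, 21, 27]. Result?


Insertions: 45->slot 3; 31->slot 4; 21->slot 0; 27->slot 6
Table: [21, None, None, 45, 31, None, 27]


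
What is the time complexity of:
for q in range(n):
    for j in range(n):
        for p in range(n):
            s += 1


Per nesting level: O(n) * O(n) * O(n) = O(n^3)
Complexity: O(n^3)


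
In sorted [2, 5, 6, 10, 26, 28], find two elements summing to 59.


Two pointers: lo=0, hi=5
No pair sums to 59


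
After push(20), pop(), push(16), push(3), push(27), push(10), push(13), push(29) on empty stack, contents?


push(20) -> [20]
pop() returns 20 -> []
push(16) -> [16]
push(3) -> [16, 3]
push(27) -> [16, 3, 27]
push(10) -> [16, 3, 27, 10]
push(13) -> [16, 3, 27, 10, 13]
push(29) -> [16, 3, 27, 10, 13, 29]
Final stack (bottom to top): [16, 3, 27, 10, 13, 29]


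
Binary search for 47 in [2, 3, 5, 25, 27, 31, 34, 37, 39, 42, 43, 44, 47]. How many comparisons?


Search for 47:
[0,12] mid=6 arr[6]=34
[7,12] mid=9 arr[9]=42
[10,12] mid=11 arr[11]=44
[12,12] mid=12 arr[12]=47
Total: 4 comparisons


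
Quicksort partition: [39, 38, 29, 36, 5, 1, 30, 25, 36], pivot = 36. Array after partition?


Elements <= 36 go left of pivot.
Result: [29, 36, 5, 1, 30, 25, 36, 38, 39], pivot at index 6


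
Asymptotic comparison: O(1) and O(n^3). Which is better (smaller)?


constant grows slower than cubic
O(1) is asymptotically smaller; O(n^3) grows faster


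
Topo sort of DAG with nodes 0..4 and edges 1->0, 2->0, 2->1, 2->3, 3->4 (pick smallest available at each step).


Kahn's algorithm, process smallest node first
Order: [2, 1, 0, 3, 4]


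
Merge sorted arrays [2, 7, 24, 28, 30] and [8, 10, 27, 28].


Compare heads, take smaller each step.
Merged: [2, 7, 8, 10, 24, 27, 28, 28, 30]


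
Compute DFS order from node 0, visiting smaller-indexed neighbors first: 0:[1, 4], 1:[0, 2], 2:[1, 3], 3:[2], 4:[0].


DFS stack-based: start with [0]
Visit order: [0, 1, 2, 3, 4]


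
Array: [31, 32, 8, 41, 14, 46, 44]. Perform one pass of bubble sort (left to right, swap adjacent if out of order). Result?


After one pass: [31, 8, 32, 14, 41, 44, 46]


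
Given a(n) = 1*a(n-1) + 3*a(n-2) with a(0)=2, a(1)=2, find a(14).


Build bottom-up:
...a(12)=28418, a(13)=65378, a(14)=1*65378+3*28418=150632


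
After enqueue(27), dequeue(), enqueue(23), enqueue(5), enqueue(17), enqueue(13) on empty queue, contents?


enqueue(27) -> [27]
dequeue() returns 27 -> []
enqueue(23) -> [23]
enqueue(5) -> [23, 5]
enqueue(17) -> [23, 5, 17]
enqueue(13) -> [23, 5, 17, 13]
Final queue (front to back): [23, 5, 17, 13]


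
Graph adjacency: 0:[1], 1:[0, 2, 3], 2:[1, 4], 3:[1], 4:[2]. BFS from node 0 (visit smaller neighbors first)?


BFS queue: start with [0]
Visit order: [0, 1, 2, 3, 4]


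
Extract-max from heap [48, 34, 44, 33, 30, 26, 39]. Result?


Max = 48
Replace root with last, heapify down
Resulting heap: [44, 34, 39, 33, 30, 26]


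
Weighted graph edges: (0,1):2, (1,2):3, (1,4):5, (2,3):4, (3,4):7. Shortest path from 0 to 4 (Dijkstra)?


Dijkstra from 0:
Distances: {0: 0, 1: 2, 2: 5, 3: 9, 4: 7}
Shortest distance to 4 = 7, path = [0, 1, 4]


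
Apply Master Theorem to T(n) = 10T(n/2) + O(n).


a=10, b=2, c=1. log_2(10)=3.322 > c=1. Case 1: O(n^log_b(a)) = O(n^3.322)
Complexity: O(n^3.322)


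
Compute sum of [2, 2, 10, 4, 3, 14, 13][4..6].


Prefix sums: [0, 2, 4, 14, 18, 21, 35, 48]
Sum[4..6] = prefix[7] - prefix[4] = 48 - 18 = 30


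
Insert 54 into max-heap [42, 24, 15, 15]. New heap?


Append 54: [42, 24, 15, 15, 54]
Bubble up: swap idx 4(54) with idx 1(24); swap idx 1(54) with idx 0(42)
Result: [54, 42, 15, 15, 24]


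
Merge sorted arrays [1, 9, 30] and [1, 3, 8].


Compare heads, take smaller each step.
Merged: [1, 1, 3, 8, 9, 30]


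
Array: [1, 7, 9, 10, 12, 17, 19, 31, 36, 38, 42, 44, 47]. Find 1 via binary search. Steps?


Search for 1:
[0,12] mid=6 arr[6]=19
[0,5] mid=2 arr[2]=9
[0,1] mid=0 arr[0]=1
Total: 3 comparisons


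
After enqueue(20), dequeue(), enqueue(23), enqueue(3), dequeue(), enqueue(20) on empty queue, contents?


enqueue(20) -> [20]
dequeue() returns 20 -> []
enqueue(23) -> [23]
enqueue(3) -> [23, 3]
dequeue() returns 23 -> [3]
enqueue(20) -> [3, 20]
Final queue (front to back): [3, 20]


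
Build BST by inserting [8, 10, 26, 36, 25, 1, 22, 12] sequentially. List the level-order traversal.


Root = 8; build tree by BST insertion.
Level-Order traversal: [8, 1, 10, 26, 25, 36, 22, 12]


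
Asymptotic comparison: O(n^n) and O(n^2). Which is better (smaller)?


quadratic grows slower than n^n
O(n^2) is asymptotically smaller; O(n^n) grows faster


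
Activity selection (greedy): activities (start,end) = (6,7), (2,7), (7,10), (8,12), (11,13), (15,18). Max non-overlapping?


Greedy: pick earliest-ending, then skip overlaps.
Selected (4 activities): [(6, 7), (7, 10), (11, 13), (15, 18)]


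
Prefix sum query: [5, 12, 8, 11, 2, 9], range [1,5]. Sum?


Prefix sums: [0, 5, 17, 25, 36, 38, 47]
Sum[1..5] = prefix[6] - prefix[1] = 47 - 5 = 42


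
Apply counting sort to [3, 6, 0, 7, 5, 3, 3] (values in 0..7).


Count array: [1, 0, 0, 3, 0, 1, 1, 1]
Reconstruct: [0, 3, 3, 3, 5, 6, 7]


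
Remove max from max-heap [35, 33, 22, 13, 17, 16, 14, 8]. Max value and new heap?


Max = 35
Replace root with last, heapify down
Resulting heap: [33, 17, 22, 13, 8, 16, 14]


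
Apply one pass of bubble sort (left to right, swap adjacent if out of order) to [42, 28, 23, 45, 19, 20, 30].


After one pass: [28, 23, 42, 19, 20, 30, 45]


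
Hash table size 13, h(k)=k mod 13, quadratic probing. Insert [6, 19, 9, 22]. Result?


Insertions: 6->slot 6; 19->slot 7; 9->slot 9; 22->slot 10
Table: [None, None, None, None, None, None, 6, 19, None, 9, 22, None, None]


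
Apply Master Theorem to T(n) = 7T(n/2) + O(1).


a=7, b=2, c=0. log_2(7)=2.807 > c=0. Case 1: O(n^log_b(a)) = O(n^2.807)
Complexity: O(n^2.807)


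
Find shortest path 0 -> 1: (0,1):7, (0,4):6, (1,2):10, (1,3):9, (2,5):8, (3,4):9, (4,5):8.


Dijkstra from 0:
Distances: {0: 0, 1: 7, 2: 17, 3: 15, 4: 6, 5: 14}
Shortest distance to 1 = 7, path = [0, 1]


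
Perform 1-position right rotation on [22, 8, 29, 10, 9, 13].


Right rotate by 1: [13, 22, 8, 29, 10, 9]


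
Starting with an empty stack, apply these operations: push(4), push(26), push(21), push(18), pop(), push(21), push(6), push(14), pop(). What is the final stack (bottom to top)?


push(4) -> [4]
push(26) -> [4, 26]
push(21) -> [4, 26, 21]
push(18) -> [4, 26, 21, 18]
pop() returns 18 -> [4, 26, 21]
push(21) -> [4, 26, 21, 21]
push(6) -> [4, 26, 21, 21, 6]
push(14) -> [4, 26, 21, 21, 6, 14]
pop() returns 14 -> [4, 26, 21, 21, 6]
Final stack (bottom to top): [4, 26, 21, 21, 6]


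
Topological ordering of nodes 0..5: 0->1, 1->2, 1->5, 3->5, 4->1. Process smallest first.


Kahn's algorithm, process smallest node first
Order: [0, 3, 4, 1, 2, 5]


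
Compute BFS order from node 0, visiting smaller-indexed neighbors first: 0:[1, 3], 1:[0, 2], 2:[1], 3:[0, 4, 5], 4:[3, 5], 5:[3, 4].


BFS queue: start with [0]
Visit order: [0, 1, 3, 2, 4, 5]


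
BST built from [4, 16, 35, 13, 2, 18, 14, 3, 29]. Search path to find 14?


BST root = 4
Search for 14: compare at each node
Path: [4, 16, 13, 14]


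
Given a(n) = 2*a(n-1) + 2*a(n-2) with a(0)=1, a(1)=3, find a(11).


Build bottom-up:
...a(9)=9136, a(10)=24960, a(11)=2*24960+2*9136=68192


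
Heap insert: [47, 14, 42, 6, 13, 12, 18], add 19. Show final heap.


Append 19: [47, 14, 42, 6, 13, 12, 18, 19]
Bubble up: swap idx 7(19) with idx 3(6); swap idx 3(19) with idx 1(14)
Result: [47, 19, 42, 14, 13, 12, 18, 6]


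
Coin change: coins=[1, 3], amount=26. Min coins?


dp[0]=0; dp[i]=1+min(dp[i-c] for c in coins)
...dp[21]=7, dp[22]=8, dp[23]=9, dp[24]=8, dp[25]=9, dp[26]=10
Minimum coins for 26 = 10


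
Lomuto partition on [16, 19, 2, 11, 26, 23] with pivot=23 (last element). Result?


Elements <= 23 go left of pivot.
Result: [16, 19, 2, 11, 23, 26], pivot at index 4


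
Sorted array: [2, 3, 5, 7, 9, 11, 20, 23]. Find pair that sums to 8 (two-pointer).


Two pointers: lo=0, hi=7
Found pair: (3, 5) summing to 8


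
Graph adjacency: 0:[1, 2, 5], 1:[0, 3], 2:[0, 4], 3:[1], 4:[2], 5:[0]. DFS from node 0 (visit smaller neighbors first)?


DFS stack-based: start with [0]
Visit order: [0, 1, 3, 2, 4, 5]


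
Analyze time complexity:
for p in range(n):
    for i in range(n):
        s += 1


Per nesting level: O(n) * O(n) = O(n^2)
Complexity: O(n^2)


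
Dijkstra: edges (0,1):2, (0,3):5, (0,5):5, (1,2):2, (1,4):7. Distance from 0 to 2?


Dijkstra from 0:
Distances: {0: 0, 1: 2, 2: 4, 3: 5, 4: 9, 5: 5}
Shortest distance to 2 = 4, path = [0, 1, 2]


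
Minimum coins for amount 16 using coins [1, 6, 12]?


dp[0]=0; dp[i]=1+min(dp[i-c] for c in coins)
...dp[11]=6, dp[12]=1, dp[13]=2, dp[14]=3, dp[15]=4, dp[16]=5
Minimum coins for 16 = 5


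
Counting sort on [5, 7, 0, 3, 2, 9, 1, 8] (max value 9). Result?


Count array: [1, 1, 1, 1, 0, 1, 0, 1, 1, 1]
Reconstruct: [0, 1, 2, 3, 5, 7, 8, 9]


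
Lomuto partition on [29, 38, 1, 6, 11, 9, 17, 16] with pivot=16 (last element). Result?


Elements <= 16 go left of pivot.
Result: [1, 6, 11, 9, 16, 38, 17, 29], pivot at index 4


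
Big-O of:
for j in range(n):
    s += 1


Per nesting level: O(n) = O(n)
Complexity: O(n)


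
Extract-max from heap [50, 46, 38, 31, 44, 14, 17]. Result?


Max = 50
Replace root with last, heapify down
Resulting heap: [46, 44, 38, 31, 17, 14]


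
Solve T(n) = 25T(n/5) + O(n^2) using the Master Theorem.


a=25, b=5, c=2. log_5(25)=2 = c=2. Case 2: O(n^c log n) = O(n^2 log n)
Complexity: O(n^2 log n)


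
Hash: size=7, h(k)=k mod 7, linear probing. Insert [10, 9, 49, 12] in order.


Insertions: 10->slot 3; 9->slot 2; 49->slot 0; 12->slot 5
Table: [49, None, 9, 10, None, 12, None]


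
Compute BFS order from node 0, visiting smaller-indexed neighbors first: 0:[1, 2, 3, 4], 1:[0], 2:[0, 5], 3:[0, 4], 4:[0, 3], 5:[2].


BFS queue: start with [0]
Visit order: [0, 1, 2, 3, 4, 5]


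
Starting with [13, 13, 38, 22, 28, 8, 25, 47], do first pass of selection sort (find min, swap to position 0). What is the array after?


After one pass: [8, 13, 38, 22, 28, 13, 25, 47]


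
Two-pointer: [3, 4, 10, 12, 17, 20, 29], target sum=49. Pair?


Two pointers: lo=0, hi=6
Found pair: (20, 29) summing to 49


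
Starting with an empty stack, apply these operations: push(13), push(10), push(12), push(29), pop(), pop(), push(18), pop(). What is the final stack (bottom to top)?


push(13) -> [13]
push(10) -> [13, 10]
push(12) -> [13, 10, 12]
push(29) -> [13, 10, 12, 29]
pop() returns 29 -> [13, 10, 12]
pop() returns 12 -> [13, 10]
push(18) -> [13, 10, 18]
pop() returns 18 -> [13, 10]
Final stack (bottom to top): [13, 10]


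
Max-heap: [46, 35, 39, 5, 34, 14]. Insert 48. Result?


Append 48: [46, 35, 39, 5, 34, 14, 48]
Bubble up: swap idx 6(48) with idx 2(39); swap idx 2(48) with idx 0(46)
Result: [48, 35, 46, 5, 34, 14, 39]


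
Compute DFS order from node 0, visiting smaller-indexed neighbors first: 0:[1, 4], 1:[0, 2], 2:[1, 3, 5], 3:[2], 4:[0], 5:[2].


DFS stack-based: start with [0]
Visit order: [0, 1, 2, 3, 5, 4]


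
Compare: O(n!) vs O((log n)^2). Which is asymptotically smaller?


polylogarithmic grows slower than factorial
O((log n)^2) is asymptotically smaller; O(n!) grows faster


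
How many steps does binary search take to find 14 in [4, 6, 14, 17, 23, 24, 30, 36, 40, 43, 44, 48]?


Search for 14:
[0,11] mid=5 arr[5]=24
[0,4] mid=2 arr[2]=14
Total: 2 comparisons


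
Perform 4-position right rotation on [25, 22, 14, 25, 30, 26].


Right rotate by 4: [14, 25, 30, 26, 25, 22]


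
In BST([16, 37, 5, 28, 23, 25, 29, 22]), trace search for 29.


BST root = 16
Search for 29: compare at each node
Path: [16, 37, 28, 29]


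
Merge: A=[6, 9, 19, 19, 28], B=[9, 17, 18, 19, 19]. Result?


Compare heads, take smaller each step.
Merged: [6, 9, 9, 17, 18, 19, 19, 19, 19, 28]


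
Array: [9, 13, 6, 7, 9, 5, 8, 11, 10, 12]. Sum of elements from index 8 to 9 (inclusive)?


Prefix sums: [0, 9, 22, 28, 35, 44, 49, 57, 68, 78, 90]
Sum[8..9] = prefix[10] - prefix[8] = 90 - 68 = 22


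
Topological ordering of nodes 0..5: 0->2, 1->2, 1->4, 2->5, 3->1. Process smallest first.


Kahn's algorithm, process smallest node first
Order: [0, 3, 1, 2, 4, 5]


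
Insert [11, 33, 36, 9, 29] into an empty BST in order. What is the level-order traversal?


Root = 11; build tree by BST insertion.
Level-Order traversal: [11, 9, 33, 29, 36]


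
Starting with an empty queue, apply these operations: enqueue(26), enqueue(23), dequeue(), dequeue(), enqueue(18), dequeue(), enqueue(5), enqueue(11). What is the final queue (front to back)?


enqueue(26) -> [26]
enqueue(23) -> [26, 23]
dequeue() returns 26 -> [23]
dequeue() returns 23 -> []
enqueue(18) -> [18]
dequeue() returns 18 -> []
enqueue(5) -> [5]
enqueue(11) -> [5, 11]
Final queue (front to back): [5, 11]


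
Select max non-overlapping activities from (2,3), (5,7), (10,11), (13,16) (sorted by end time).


Greedy: pick earliest-ending, then skip overlaps.
Selected (4 activities): [(2, 3), (5, 7), (10, 11), (13, 16)]


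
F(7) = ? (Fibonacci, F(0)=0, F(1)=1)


F(n)=F(n-1)+F(n-2)
...F(5)=5, F(6)=8, F(7)=13


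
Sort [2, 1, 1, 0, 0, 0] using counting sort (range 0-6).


Count array: [3, 2, 1, 0, 0, 0, 0]
Reconstruct: [0, 0, 0, 1, 1, 2]


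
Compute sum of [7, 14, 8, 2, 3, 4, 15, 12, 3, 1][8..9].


Prefix sums: [0, 7, 21, 29, 31, 34, 38, 53, 65, 68, 69]
Sum[8..9] = prefix[10] - prefix[8] = 69 - 65 = 4


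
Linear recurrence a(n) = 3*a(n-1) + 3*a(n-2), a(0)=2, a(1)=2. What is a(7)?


Build bottom-up:
...a(5)=612, a(6)=2322, a(7)=3*2322+3*612=8802


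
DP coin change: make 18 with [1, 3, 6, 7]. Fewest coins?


dp[0]=0; dp[i]=1+min(dp[i-c] for c in coins)
...dp[13]=2, dp[14]=2, dp[15]=3, dp[16]=3, dp[17]=3, dp[18]=3
Minimum coins for 18 = 3


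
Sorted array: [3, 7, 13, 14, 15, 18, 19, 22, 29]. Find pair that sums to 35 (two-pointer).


Two pointers: lo=0, hi=8
Found pair: (13, 22) summing to 35


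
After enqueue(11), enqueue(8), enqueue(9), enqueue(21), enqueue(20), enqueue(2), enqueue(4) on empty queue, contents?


enqueue(11) -> [11]
enqueue(8) -> [11, 8]
enqueue(9) -> [11, 8, 9]
enqueue(21) -> [11, 8, 9, 21]
enqueue(20) -> [11, 8, 9, 21, 20]
enqueue(2) -> [11, 8, 9, 21, 20, 2]
enqueue(4) -> [11, 8, 9, 21, 20, 2, 4]
Final queue (front to back): [11, 8, 9, 21, 20, 2, 4]


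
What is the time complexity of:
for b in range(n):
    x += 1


Per nesting level: O(n) = O(n)
Complexity: O(n)


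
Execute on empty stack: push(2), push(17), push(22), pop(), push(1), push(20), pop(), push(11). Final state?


push(2) -> [2]
push(17) -> [2, 17]
push(22) -> [2, 17, 22]
pop() returns 22 -> [2, 17]
push(1) -> [2, 17, 1]
push(20) -> [2, 17, 1, 20]
pop() returns 20 -> [2, 17, 1]
push(11) -> [2, 17, 1, 11]
Final stack (bottom to top): [2, 17, 1, 11]


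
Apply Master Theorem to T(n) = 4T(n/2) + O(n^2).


a=4, b=2, c=2. log_2(4)=2 = c=2. Case 2: O(n^c log n) = O(n^2 log n)
Complexity: O(n^2 log n)


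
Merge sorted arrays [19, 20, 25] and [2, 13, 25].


Compare heads, take smaller each step.
Merged: [2, 13, 19, 20, 25, 25]


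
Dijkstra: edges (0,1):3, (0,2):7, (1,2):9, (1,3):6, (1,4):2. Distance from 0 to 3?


Dijkstra from 0:
Distances: {0: 0, 1: 3, 2: 7, 3: 9, 4: 5}
Shortest distance to 3 = 9, path = [0, 1, 3]


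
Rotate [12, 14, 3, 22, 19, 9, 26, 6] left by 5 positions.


Left rotate by 5: [9, 26, 6, 12, 14, 3, 22, 19]


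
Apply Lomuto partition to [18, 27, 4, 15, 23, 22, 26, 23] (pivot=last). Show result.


Elements <= 23 go left of pivot.
Result: [18, 4, 15, 23, 22, 23, 26, 27], pivot at index 5


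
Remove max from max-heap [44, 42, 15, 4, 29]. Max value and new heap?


Max = 44
Replace root with last, heapify down
Resulting heap: [42, 29, 15, 4]


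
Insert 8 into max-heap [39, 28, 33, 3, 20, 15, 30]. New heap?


Append 8: [39, 28, 33, 3, 20, 15, 30, 8]
Bubble up: swap idx 7(8) with idx 3(3)
Result: [39, 28, 33, 8, 20, 15, 30, 3]


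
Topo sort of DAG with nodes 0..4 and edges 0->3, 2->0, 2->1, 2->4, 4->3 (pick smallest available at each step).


Kahn's algorithm, process smallest node first
Order: [2, 0, 1, 4, 3]


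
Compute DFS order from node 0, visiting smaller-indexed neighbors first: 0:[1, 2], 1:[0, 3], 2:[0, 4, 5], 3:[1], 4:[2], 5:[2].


DFS stack-based: start with [0]
Visit order: [0, 1, 3, 2, 4, 5]


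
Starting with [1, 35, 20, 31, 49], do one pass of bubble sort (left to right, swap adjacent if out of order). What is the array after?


After one pass: [1, 20, 31, 35, 49]


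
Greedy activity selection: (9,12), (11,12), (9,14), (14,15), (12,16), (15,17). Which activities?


Greedy: pick earliest-ending, then skip overlaps.
Selected (3 activities): [(9, 12), (14, 15), (15, 17)]


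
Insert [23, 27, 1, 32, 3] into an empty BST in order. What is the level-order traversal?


Root = 23; build tree by BST insertion.
Level-Order traversal: [23, 1, 27, 3, 32]


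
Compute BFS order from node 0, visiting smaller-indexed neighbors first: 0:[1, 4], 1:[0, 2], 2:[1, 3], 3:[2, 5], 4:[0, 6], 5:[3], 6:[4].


BFS queue: start with [0]
Visit order: [0, 1, 4, 2, 6, 3, 5]


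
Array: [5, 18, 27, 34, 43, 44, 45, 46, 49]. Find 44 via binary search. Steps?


Search for 44:
[0,8] mid=4 arr[4]=43
[5,8] mid=6 arr[6]=45
[5,5] mid=5 arr[5]=44
Total: 3 comparisons


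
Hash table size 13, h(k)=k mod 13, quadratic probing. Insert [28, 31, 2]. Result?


Insertions: 28->slot 2; 31->slot 5; 2->slot 3
Table: [None, None, 28, 2, None, 31, None, None, None, None, None, None, None]


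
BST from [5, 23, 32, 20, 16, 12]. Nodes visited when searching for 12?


BST root = 5
Search for 12: compare at each node
Path: [5, 23, 20, 16, 12]


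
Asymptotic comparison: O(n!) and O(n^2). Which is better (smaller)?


quadratic grows slower than factorial
O(n^2) is asymptotically smaller; O(n!) grows faster


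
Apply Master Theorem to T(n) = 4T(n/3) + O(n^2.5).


a=4, b=3, c=2.5. log_3(4)=1.262 < c=2.5. Case 3: O(n^c) = O(n^2.500)
Complexity: O(n^2.500)


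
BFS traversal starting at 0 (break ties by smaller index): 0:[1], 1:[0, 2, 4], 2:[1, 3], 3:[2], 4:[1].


BFS queue: start with [0]
Visit order: [0, 1, 2, 4, 3]


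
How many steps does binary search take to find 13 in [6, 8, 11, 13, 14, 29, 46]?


Search for 13:
[0,6] mid=3 arr[3]=13
Total: 1 comparisons


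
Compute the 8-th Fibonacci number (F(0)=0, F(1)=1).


F(n)=F(n-1)+F(n-2)
...F(6)=8, F(7)=13, F(8)=21


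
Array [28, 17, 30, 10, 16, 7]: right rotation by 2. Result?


Right rotate by 2: [16, 7, 28, 17, 30, 10]


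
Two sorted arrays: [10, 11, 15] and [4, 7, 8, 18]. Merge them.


Compare heads, take smaller each step.
Merged: [4, 7, 8, 10, 11, 15, 18]


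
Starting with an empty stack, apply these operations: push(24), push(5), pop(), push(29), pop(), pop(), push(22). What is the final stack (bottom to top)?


push(24) -> [24]
push(5) -> [24, 5]
pop() returns 5 -> [24]
push(29) -> [24, 29]
pop() returns 29 -> [24]
pop() returns 24 -> []
push(22) -> [22]
Final stack (bottom to top): [22]


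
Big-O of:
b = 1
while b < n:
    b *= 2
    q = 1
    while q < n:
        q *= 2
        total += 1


Per nesting level: O(log n) * O(log n) = O((log n)^2)
Complexity: O((log n)^2)


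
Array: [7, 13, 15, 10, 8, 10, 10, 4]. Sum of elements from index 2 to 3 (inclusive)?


Prefix sums: [0, 7, 20, 35, 45, 53, 63, 73, 77]
Sum[2..3] = prefix[4] - prefix[2] = 45 - 20 = 25


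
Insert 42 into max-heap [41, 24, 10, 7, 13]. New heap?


Append 42: [41, 24, 10, 7, 13, 42]
Bubble up: swap idx 5(42) with idx 2(10); swap idx 2(42) with idx 0(41)
Result: [42, 24, 41, 7, 13, 10]


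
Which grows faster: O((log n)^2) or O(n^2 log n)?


polylogarithmic grows slower than n^2 log n
O((log n)^2) is asymptotically smaller; O(n^2 log n) grows faster


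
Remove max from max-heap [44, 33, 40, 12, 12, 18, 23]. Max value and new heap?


Max = 44
Replace root with last, heapify down
Resulting heap: [40, 33, 23, 12, 12, 18]


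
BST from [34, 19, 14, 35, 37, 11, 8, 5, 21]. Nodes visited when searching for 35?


BST root = 34
Search for 35: compare at each node
Path: [34, 35]


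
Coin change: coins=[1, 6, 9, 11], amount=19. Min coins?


dp[0]=0; dp[i]=1+min(dp[i-c] for c in coins)
...dp[14]=4, dp[15]=2, dp[16]=3, dp[17]=2, dp[18]=2, dp[19]=3
Minimum coins for 19 = 3


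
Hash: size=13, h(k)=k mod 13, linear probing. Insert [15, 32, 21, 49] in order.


Insertions: 15->slot 2; 32->slot 6; 21->slot 8; 49->slot 10
Table: [None, None, 15, None, None, None, 32, None, 21, None, 49, None, None]


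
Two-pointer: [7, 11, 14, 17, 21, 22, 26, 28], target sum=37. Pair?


Two pointers: lo=0, hi=7
Found pair: (11, 26) summing to 37


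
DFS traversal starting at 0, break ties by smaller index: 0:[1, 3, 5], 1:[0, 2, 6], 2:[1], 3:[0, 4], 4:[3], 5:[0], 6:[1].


DFS stack-based: start with [0]
Visit order: [0, 1, 2, 6, 3, 4, 5]


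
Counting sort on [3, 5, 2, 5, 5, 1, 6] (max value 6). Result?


Count array: [0, 1, 1, 1, 0, 3, 1]
Reconstruct: [1, 2, 3, 5, 5, 5, 6]


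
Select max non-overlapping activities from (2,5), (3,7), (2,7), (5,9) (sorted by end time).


Greedy: pick earliest-ending, then skip overlaps.
Selected (2 activities): [(2, 5), (5, 9)]


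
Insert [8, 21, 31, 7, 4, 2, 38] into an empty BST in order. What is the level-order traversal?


Root = 8; build tree by BST insertion.
Level-Order traversal: [8, 7, 21, 4, 31, 2, 38]


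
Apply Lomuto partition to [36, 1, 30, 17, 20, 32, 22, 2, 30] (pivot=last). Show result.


Elements <= 30 go left of pivot.
Result: [1, 30, 17, 20, 22, 2, 30, 32, 36], pivot at index 6


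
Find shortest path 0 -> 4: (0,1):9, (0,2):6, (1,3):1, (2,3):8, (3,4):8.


Dijkstra from 0:
Distances: {0: 0, 1: 9, 2: 6, 3: 10, 4: 18}
Shortest distance to 4 = 18, path = [0, 1, 3, 4]


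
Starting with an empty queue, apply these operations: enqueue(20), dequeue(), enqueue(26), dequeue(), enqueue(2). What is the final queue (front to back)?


enqueue(20) -> [20]
dequeue() returns 20 -> []
enqueue(26) -> [26]
dequeue() returns 26 -> []
enqueue(2) -> [2]
Final queue (front to back): [2]


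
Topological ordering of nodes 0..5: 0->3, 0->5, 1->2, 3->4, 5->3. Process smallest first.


Kahn's algorithm, process smallest node first
Order: [0, 1, 2, 5, 3, 4]


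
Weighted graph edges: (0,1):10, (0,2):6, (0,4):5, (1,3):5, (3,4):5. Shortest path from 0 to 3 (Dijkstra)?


Dijkstra from 0:
Distances: {0: 0, 1: 10, 2: 6, 3: 10, 4: 5}
Shortest distance to 3 = 10, path = [0, 4, 3]


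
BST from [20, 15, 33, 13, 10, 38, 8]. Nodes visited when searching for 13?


BST root = 20
Search for 13: compare at each node
Path: [20, 15, 13]


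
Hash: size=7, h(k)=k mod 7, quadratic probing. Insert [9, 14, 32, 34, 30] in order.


Insertions: 9->slot 2; 14->slot 0; 32->slot 4; 34->slot 6; 30->slot 3
Table: [14, None, 9, 30, 32, None, 34]


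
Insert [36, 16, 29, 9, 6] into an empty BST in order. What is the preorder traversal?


Root = 36; build tree by BST insertion.
Preorder traversal: [36, 16, 9, 6, 29]


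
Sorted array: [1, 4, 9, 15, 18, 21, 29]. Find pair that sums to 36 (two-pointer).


Two pointers: lo=0, hi=6
Found pair: (15, 21) summing to 36


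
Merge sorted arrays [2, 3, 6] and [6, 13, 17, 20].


Compare heads, take smaller each step.
Merged: [2, 3, 6, 6, 13, 17, 20]


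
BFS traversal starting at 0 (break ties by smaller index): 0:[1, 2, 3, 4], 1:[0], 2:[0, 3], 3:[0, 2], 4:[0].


BFS queue: start with [0]
Visit order: [0, 1, 2, 3, 4]


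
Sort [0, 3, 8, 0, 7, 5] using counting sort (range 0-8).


Count array: [2, 0, 0, 1, 0, 1, 0, 1, 1]
Reconstruct: [0, 0, 3, 5, 7, 8]


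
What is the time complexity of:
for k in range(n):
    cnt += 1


Per nesting level: O(n) = O(n)
Complexity: O(n)


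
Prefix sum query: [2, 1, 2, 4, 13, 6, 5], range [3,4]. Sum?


Prefix sums: [0, 2, 3, 5, 9, 22, 28, 33]
Sum[3..4] = prefix[5] - prefix[3] = 22 - 5 = 17


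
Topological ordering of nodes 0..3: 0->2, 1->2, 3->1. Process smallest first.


Kahn's algorithm, process smallest node first
Order: [0, 3, 1, 2]


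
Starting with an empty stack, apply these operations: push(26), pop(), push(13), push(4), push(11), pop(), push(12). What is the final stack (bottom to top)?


push(26) -> [26]
pop() returns 26 -> []
push(13) -> [13]
push(4) -> [13, 4]
push(11) -> [13, 4, 11]
pop() returns 11 -> [13, 4]
push(12) -> [13, 4, 12]
Final stack (bottom to top): [13, 4, 12]


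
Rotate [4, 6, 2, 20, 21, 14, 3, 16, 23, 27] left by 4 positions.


Left rotate by 4: [21, 14, 3, 16, 23, 27, 4, 6, 2, 20]


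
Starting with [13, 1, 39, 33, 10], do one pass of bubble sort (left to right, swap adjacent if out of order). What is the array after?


After one pass: [1, 13, 33, 10, 39]


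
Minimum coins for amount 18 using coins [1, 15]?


dp[0]=0; dp[i]=1+min(dp[i-c] for c in coins)
...dp[13]=13, dp[14]=14, dp[15]=1, dp[16]=2, dp[17]=3, dp[18]=4
Minimum coins for 18 = 4


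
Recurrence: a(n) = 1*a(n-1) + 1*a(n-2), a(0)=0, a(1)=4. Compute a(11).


Build bottom-up:
...a(9)=136, a(10)=220, a(11)=1*220+1*136=356


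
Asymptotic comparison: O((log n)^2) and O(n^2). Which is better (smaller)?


polylogarithmic grows slower than quadratic
O((log n)^2) is asymptotically smaller; O(n^2) grows faster


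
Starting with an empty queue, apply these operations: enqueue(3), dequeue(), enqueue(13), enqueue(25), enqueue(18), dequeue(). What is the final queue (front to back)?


enqueue(3) -> [3]
dequeue() returns 3 -> []
enqueue(13) -> [13]
enqueue(25) -> [13, 25]
enqueue(18) -> [13, 25, 18]
dequeue() returns 13 -> [25, 18]
Final queue (front to back): [25, 18]


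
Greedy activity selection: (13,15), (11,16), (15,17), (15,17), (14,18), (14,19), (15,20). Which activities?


Greedy: pick earliest-ending, then skip overlaps.
Selected (2 activities): [(13, 15), (15, 17)]


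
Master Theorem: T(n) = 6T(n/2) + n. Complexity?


a=6, b=2, c=1. log_2(6)=2.585 > c=1. Case 1: O(n^log_b(a)) = O(n^2.585)
Complexity: O(n^2.585)


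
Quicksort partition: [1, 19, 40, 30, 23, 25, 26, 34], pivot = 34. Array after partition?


Elements <= 34 go left of pivot.
Result: [1, 19, 30, 23, 25, 26, 34, 40], pivot at index 6


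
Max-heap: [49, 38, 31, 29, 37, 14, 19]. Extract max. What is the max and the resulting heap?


Max = 49
Replace root with last, heapify down
Resulting heap: [38, 37, 31, 29, 19, 14]


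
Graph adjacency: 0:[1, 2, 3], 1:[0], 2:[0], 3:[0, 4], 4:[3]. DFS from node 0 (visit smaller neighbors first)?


DFS stack-based: start with [0]
Visit order: [0, 1, 2, 3, 4]


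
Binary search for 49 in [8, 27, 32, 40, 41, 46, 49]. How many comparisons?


Search for 49:
[0,6] mid=3 arr[3]=40
[4,6] mid=5 arr[5]=46
[6,6] mid=6 arr[6]=49
Total: 3 comparisons


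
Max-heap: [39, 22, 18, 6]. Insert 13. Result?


Append 13: [39, 22, 18, 6, 13]
Bubble up: no swaps needed
Result: [39, 22, 18, 6, 13]


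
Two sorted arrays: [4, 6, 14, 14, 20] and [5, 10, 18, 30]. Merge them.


Compare heads, take smaller each step.
Merged: [4, 5, 6, 10, 14, 14, 18, 20, 30]


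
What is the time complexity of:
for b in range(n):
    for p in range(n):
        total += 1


Per nesting level: O(n) * O(n) = O(n^2)
Complexity: O(n^2)


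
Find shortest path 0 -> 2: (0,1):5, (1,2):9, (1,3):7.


Dijkstra from 0:
Distances: {0: 0, 1: 5, 2: 14, 3: 12}
Shortest distance to 2 = 14, path = [0, 1, 2]


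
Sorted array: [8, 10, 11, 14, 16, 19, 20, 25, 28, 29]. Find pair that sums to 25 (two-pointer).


Two pointers: lo=0, hi=9
Found pair: (11, 14) summing to 25


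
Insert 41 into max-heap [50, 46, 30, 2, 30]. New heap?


Append 41: [50, 46, 30, 2, 30, 41]
Bubble up: swap idx 5(41) with idx 2(30)
Result: [50, 46, 41, 2, 30, 30]


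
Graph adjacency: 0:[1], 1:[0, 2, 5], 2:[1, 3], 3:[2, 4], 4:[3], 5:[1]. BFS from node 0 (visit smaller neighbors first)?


BFS queue: start with [0]
Visit order: [0, 1, 2, 5, 3, 4]


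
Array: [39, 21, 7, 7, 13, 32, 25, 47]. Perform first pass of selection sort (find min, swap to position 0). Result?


After one pass: [7, 21, 39, 7, 13, 32, 25, 47]


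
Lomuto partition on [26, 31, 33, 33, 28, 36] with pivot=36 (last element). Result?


Elements <= 36 go left of pivot.
Result: [26, 31, 33, 33, 28, 36], pivot at index 5


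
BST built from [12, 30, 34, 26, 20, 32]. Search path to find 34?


BST root = 12
Search for 34: compare at each node
Path: [12, 30, 34]


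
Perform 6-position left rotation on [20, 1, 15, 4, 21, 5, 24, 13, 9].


Left rotate by 6: [24, 13, 9, 20, 1, 15, 4, 21, 5]


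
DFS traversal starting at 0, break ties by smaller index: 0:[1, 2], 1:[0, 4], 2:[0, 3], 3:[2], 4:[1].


DFS stack-based: start with [0]
Visit order: [0, 1, 4, 2, 3]


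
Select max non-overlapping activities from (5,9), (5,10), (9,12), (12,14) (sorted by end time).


Greedy: pick earliest-ending, then skip overlaps.
Selected (3 activities): [(5, 9), (9, 12), (12, 14)]


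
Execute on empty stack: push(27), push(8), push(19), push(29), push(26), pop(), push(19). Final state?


push(27) -> [27]
push(8) -> [27, 8]
push(19) -> [27, 8, 19]
push(29) -> [27, 8, 19, 29]
push(26) -> [27, 8, 19, 29, 26]
pop() returns 26 -> [27, 8, 19, 29]
push(19) -> [27, 8, 19, 29, 19]
Final stack (bottom to top): [27, 8, 19, 29, 19]


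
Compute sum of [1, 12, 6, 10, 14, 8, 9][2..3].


Prefix sums: [0, 1, 13, 19, 29, 43, 51, 60]
Sum[2..3] = prefix[4] - prefix[2] = 29 - 13 = 16


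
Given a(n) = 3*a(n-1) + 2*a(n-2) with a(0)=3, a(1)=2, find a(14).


Build bottom-up:
...a(12)=3722592, a(13)=13258208, a(14)=3*13258208+2*3722592=47219808


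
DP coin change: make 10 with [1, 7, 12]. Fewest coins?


dp[0]=0; dp[i]=1+min(dp[i-c] for c in coins)
...dp[5]=5, dp[6]=6, dp[7]=1, dp[8]=2, dp[9]=3, dp[10]=4
Minimum coins for 10 = 4


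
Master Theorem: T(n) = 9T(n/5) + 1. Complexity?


a=9, b=5, c=0. log_5(9)=1.365 > c=0. Case 1: O(n^log_b(a)) = O(n^1.365)
Complexity: O(n^1.365)


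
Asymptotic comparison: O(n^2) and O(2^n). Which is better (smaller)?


quadratic grows slower than exponential
O(n^2) is asymptotically smaller; O(2^n) grows faster


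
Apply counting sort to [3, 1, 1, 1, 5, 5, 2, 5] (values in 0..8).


Count array: [0, 3, 1, 1, 0, 3, 0, 0, 0]
Reconstruct: [1, 1, 1, 2, 3, 5, 5, 5]


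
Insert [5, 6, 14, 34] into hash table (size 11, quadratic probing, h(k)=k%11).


Insertions: 5->slot 5; 6->slot 6; 14->slot 3; 34->slot 1
Table: [None, 34, None, 14, None, 5, 6, None, None, None, None]


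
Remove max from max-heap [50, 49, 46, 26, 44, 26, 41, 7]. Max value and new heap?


Max = 50
Replace root with last, heapify down
Resulting heap: [49, 44, 46, 26, 7, 26, 41]


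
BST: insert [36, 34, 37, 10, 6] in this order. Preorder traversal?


Root = 36; build tree by BST insertion.
Preorder traversal: [36, 34, 10, 6, 37]
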